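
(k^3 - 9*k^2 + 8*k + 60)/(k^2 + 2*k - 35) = (k^2 - 4*k - 12)/(k + 7)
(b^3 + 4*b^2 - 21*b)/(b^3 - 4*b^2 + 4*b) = (b^2 + 4*b - 21)/(b^2 - 4*b + 4)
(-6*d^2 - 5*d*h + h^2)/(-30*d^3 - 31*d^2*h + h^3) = 1/(5*d + h)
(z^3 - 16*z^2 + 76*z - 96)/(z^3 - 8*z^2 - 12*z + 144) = (z^2 - 10*z + 16)/(z^2 - 2*z - 24)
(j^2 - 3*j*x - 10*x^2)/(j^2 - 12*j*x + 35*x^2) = (-j - 2*x)/(-j + 7*x)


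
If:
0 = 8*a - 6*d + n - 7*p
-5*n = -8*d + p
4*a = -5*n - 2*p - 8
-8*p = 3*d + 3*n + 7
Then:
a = -51/88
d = -15/22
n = -23/22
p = -5/22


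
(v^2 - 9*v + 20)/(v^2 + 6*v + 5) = (v^2 - 9*v + 20)/(v^2 + 6*v + 5)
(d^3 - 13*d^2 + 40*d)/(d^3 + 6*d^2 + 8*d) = (d^2 - 13*d + 40)/(d^2 + 6*d + 8)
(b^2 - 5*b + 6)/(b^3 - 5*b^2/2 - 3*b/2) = 2*(b - 2)/(b*(2*b + 1))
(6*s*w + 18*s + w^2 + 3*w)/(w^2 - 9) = (6*s + w)/(w - 3)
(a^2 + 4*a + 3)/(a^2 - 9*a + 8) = (a^2 + 4*a + 3)/(a^2 - 9*a + 8)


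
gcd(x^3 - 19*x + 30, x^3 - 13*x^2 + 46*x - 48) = x^2 - 5*x + 6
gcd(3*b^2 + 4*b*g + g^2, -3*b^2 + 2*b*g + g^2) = 3*b + g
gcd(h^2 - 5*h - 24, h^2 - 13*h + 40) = h - 8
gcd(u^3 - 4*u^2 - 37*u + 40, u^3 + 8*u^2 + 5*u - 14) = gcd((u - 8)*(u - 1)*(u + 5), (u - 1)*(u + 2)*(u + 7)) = u - 1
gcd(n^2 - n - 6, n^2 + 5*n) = 1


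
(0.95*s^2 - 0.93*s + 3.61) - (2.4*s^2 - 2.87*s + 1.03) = -1.45*s^2 + 1.94*s + 2.58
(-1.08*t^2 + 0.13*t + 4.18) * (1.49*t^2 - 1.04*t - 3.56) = -1.6092*t^4 + 1.3169*t^3 + 9.9378*t^2 - 4.81*t - 14.8808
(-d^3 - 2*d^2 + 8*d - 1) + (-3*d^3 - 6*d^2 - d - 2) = -4*d^3 - 8*d^2 + 7*d - 3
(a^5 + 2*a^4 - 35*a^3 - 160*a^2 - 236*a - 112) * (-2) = -2*a^5 - 4*a^4 + 70*a^3 + 320*a^2 + 472*a + 224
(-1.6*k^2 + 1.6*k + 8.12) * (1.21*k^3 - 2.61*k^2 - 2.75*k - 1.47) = -1.936*k^5 + 6.112*k^4 + 10.0492*k^3 - 23.2412*k^2 - 24.682*k - 11.9364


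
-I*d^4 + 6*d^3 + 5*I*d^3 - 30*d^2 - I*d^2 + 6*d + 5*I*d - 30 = (d - 5)*(d - I)*(d + 6*I)*(-I*d + 1)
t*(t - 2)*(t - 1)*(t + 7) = t^4 + 4*t^3 - 19*t^2 + 14*t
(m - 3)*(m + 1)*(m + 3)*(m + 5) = m^4 + 6*m^3 - 4*m^2 - 54*m - 45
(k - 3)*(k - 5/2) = k^2 - 11*k/2 + 15/2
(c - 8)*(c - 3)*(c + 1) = c^3 - 10*c^2 + 13*c + 24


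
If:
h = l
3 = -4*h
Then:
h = -3/4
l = -3/4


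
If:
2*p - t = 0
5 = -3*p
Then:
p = -5/3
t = -10/3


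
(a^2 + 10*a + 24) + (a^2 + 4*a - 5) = 2*a^2 + 14*a + 19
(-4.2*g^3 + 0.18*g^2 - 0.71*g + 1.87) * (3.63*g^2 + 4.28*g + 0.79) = -15.246*g^5 - 17.3226*g^4 - 5.1249*g^3 + 3.8915*g^2 + 7.4427*g + 1.4773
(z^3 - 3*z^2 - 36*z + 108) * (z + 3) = z^4 - 45*z^2 + 324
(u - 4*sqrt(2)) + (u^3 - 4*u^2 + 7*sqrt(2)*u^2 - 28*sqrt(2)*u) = u^3 - 4*u^2 + 7*sqrt(2)*u^2 - 28*sqrt(2)*u + u - 4*sqrt(2)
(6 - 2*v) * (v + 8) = -2*v^2 - 10*v + 48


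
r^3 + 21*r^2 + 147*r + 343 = (r + 7)^3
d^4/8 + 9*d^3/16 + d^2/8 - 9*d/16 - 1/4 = (d/4 + 1/4)*(d/2 + 1/4)*(d - 1)*(d + 4)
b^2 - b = b*(b - 1)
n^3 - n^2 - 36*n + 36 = (n - 6)*(n - 1)*(n + 6)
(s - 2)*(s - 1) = s^2 - 3*s + 2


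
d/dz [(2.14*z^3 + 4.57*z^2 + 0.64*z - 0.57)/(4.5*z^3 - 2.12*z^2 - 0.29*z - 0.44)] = (-25.1018*z^4 - 7.0012*z^3 + 4.9017*z^2 - 6.4384*z - 0.4469)/(20.25*z^6 - 19.08*z^5 + 1.8844*z^4 - 2.7304*z^3 + 1.9497*z^2 + 0.2552*z + 0.1936)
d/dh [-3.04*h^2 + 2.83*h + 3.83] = 2.83 - 6.08*h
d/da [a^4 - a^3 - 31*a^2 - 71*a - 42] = 4*a^3 - 3*a^2 - 62*a - 71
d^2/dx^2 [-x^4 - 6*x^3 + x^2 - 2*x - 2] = -12*x^2 - 36*x + 2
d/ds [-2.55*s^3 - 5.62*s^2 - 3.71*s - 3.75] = -7.65*s^2 - 11.24*s - 3.71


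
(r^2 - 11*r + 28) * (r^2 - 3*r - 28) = r^4 - 14*r^3 + 33*r^2 + 224*r - 784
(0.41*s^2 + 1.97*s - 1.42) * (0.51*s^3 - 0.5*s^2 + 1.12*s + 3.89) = 0.2091*s^5 + 0.7997*s^4 - 1.25*s^3 + 4.5113*s^2 + 6.0729*s - 5.5238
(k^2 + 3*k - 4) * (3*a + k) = 3*a*k^2 + 9*a*k - 12*a + k^3 + 3*k^2 - 4*k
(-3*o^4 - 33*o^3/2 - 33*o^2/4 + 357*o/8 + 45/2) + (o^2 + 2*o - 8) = -3*o^4 - 33*o^3/2 - 29*o^2/4 + 373*o/8 + 29/2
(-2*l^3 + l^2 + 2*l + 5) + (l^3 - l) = -l^3 + l^2 + l + 5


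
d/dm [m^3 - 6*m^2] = 3*m*(m - 4)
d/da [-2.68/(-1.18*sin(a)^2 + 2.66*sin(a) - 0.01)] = (7.1288 - 6.3248*sin(a))*cos(a)/(1.18*sin(a)^2 - 2.66*sin(a) + 0.01)^2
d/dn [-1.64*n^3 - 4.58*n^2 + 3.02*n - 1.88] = -4.92*n^2 - 9.16*n + 3.02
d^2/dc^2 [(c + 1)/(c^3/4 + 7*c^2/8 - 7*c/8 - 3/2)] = 16*(12*c^2 + 30*c + 49)/(8*c^6 + 60*c^5 + 6*c^4 - 595*c^3 - 36*c^2 + 2160*c - 1728)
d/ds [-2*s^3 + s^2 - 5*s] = -6*s^2 + 2*s - 5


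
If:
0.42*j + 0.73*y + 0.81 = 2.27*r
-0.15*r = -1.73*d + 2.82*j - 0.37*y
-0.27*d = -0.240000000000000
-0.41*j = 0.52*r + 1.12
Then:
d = 0.89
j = -0.27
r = -1.94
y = -6.99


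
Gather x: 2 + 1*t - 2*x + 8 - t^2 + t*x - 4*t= -t^2 - 3*t + x*(t - 2) + 10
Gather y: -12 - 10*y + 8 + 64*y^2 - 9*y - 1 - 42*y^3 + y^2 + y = -42*y^3 + 65*y^2 - 18*y - 5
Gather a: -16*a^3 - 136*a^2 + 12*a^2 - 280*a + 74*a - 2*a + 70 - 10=-16*a^3 - 124*a^2 - 208*a + 60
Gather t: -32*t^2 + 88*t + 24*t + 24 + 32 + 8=-32*t^2 + 112*t + 64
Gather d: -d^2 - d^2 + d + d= -2*d^2 + 2*d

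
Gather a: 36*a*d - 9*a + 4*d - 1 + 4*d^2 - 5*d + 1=a*(36*d - 9) + 4*d^2 - d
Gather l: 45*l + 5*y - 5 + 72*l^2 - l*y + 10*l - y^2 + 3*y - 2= 72*l^2 + l*(55 - y) - y^2 + 8*y - 7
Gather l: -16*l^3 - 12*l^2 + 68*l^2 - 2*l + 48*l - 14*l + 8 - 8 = -16*l^3 + 56*l^2 + 32*l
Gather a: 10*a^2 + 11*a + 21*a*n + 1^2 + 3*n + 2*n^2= 10*a^2 + a*(21*n + 11) + 2*n^2 + 3*n + 1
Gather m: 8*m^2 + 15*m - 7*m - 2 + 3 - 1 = 8*m^2 + 8*m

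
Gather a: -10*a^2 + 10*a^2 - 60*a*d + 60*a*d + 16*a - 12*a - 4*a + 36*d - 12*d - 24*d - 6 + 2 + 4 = 0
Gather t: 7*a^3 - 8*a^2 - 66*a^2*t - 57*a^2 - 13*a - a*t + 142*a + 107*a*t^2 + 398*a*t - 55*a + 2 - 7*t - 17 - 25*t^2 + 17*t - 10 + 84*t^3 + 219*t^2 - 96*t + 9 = 7*a^3 - 65*a^2 + 74*a + 84*t^3 + t^2*(107*a + 194) + t*(-66*a^2 + 397*a - 86) - 16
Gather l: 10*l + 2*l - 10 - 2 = 12*l - 12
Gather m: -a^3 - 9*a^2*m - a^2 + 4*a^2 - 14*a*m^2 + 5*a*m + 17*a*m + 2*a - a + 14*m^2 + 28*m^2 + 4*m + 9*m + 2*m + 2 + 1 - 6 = -a^3 + 3*a^2 + a + m^2*(42 - 14*a) + m*(-9*a^2 + 22*a + 15) - 3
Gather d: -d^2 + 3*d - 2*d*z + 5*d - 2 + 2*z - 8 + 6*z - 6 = -d^2 + d*(8 - 2*z) + 8*z - 16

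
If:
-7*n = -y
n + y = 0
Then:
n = 0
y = 0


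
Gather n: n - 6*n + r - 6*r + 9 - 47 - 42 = -5*n - 5*r - 80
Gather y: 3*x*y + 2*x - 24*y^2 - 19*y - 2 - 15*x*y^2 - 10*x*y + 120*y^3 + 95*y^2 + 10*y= 2*x + 120*y^3 + y^2*(71 - 15*x) + y*(-7*x - 9) - 2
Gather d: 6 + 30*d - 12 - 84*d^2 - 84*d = -84*d^2 - 54*d - 6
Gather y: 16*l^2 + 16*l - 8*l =16*l^2 + 8*l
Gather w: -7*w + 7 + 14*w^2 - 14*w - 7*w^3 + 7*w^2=-7*w^3 + 21*w^2 - 21*w + 7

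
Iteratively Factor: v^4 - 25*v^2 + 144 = (v - 3)*(v^3 + 3*v^2 - 16*v - 48) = (v - 4)*(v - 3)*(v^2 + 7*v + 12) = (v - 4)*(v - 3)*(v + 3)*(v + 4)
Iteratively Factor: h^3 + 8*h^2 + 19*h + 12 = (h + 3)*(h^2 + 5*h + 4) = (h + 3)*(h + 4)*(h + 1)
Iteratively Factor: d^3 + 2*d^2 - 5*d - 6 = (d + 1)*(d^2 + d - 6) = (d - 2)*(d + 1)*(d + 3)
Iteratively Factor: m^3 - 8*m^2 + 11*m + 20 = (m - 5)*(m^2 - 3*m - 4) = (m - 5)*(m - 4)*(m + 1)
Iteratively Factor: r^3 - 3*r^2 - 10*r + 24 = (r - 2)*(r^2 - r - 12) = (r - 4)*(r - 2)*(r + 3)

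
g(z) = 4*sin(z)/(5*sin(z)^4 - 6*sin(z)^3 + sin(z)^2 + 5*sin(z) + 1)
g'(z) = 4*(-20*sin(z)^3*cos(z) + 18*sin(z)^2*cos(z) - 2*sin(z)*cos(z) - 5*cos(z))*sin(z)/(5*sin(z)^4 - 6*sin(z)^3 + sin(z)^2 + 5*sin(z) + 1)^2 + 4*cos(z)/(5*sin(z)^4 - 6*sin(z)^3 + sin(z)^2 + 5*sin(z) + 1)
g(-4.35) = 0.68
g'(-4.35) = 0.07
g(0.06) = 0.18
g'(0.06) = 2.35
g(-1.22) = -0.62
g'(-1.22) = -0.81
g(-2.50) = -8.16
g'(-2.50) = 143.54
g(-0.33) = 5.06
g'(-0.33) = 18.56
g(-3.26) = 0.30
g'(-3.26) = -1.56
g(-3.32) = 0.38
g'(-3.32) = -1.12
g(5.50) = -2.14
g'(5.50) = -12.15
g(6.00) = 7.09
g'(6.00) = 87.90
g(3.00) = 0.33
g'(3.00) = -1.36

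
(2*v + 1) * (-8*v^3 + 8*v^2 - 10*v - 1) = -16*v^4 + 8*v^3 - 12*v^2 - 12*v - 1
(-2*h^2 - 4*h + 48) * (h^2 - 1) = -2*h^4 - 4*h^3 + 50*h^2 + 4*h - 48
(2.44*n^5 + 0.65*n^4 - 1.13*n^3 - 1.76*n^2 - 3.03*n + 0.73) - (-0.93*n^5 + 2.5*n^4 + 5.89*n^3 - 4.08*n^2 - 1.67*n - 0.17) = 3.37*n^5 - 1.85*n^4 - 7.02*n^3 + 2.32*n^2 - 1.36*n + 0.9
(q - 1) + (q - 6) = 2*q - 7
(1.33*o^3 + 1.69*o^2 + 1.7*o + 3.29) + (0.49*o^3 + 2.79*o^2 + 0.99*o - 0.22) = 1.82*o^3 + 4.48*o^2 + 2.69*o + 3.07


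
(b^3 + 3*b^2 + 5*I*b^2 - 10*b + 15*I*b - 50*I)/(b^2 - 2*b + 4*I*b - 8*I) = (b^2 + 5*b*(1 + I) + 25*I)/(b + 4*I)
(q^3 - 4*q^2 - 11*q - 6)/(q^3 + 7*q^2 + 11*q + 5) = (q - 6)/(q + 5)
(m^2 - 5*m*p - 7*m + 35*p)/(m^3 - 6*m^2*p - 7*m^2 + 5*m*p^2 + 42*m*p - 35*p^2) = 1/(m - p)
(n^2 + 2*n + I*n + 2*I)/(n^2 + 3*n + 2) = (n + I)/(n + 1)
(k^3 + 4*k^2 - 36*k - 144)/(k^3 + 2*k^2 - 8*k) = (k^2 - 36)/(k*(k - 2))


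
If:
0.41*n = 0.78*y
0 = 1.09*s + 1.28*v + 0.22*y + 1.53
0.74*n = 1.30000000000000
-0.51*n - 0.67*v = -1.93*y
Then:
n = 1.76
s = -3.14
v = 1.32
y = 0.92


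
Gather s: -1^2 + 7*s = 7*s - 1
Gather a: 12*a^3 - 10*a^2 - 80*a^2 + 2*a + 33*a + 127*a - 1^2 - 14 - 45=12*a^3 - 90*a^2 + 162*a - 60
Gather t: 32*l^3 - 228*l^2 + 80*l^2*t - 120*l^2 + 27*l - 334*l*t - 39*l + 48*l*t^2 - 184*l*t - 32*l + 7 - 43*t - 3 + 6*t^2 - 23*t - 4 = 32*l^3 - 348*l^2 - 44*l + t^2*(48*l + 6) + t*(80*l^2 - 518*l - 66)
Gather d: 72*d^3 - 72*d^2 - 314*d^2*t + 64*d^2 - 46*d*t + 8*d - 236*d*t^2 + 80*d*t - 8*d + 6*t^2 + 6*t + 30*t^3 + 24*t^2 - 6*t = 72*d^3 + d^2*(-314*t - 8) + d*(-236*t^2 + 34*t) + 30*t^3 + 30*t^2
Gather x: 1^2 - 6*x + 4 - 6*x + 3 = 8 - 12*x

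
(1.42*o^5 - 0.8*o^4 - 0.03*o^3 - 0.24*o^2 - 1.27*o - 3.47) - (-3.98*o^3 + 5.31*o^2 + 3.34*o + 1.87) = 1.42*o^5 - 0.8*o^4 + 3.95*o^3 - 5.55*o^2 - 4.61*o - 5.34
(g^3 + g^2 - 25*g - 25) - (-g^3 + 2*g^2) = 2*g^3 - g^2 - 25*g - 25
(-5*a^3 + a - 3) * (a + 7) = -5*a^4 - 35*a^3 + a^2 + 4*a - 21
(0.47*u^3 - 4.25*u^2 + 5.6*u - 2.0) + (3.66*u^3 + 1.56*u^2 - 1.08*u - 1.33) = 4.13*u^3 - 2.69*u^2 + 4.52*u - 3.33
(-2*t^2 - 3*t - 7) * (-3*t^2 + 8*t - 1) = 6*t^4 - 7*t^3 - t^2 - 53*t + 7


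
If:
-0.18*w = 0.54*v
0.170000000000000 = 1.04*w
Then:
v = -0.05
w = 0.16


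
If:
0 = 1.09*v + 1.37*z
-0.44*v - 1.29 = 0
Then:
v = -2.93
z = 2.33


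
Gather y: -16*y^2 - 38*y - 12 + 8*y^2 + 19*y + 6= -8*y^2 - 19*y - 6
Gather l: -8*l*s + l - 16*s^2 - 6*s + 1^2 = l*(1 - 8*s) - 16*s^2 - 6*s + 1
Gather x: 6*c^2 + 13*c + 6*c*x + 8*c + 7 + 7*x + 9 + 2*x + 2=6*c^2 + 21*c + x*(6*c + 9) + 18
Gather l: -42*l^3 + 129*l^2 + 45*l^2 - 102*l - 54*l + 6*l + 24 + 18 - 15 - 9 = -42*l^3 + 174*l^2 - 150*l + 18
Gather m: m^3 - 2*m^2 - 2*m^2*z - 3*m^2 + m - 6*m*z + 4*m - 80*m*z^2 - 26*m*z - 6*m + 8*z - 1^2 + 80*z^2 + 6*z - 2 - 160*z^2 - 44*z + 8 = m^3 + m^2*(-2*z - 5) + m*(-80*z^2 - 32*z - 1) - 80*z^2 - 30*z + 5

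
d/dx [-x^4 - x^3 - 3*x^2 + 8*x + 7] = -4*x^3 - 3*x^2 - 6*x + 8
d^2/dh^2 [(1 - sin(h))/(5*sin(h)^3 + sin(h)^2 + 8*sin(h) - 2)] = (100*sin(h)^7 - 210*sin(h)^6 - 364*sin(h)^5 + 308*sin(h)^4 + 56*sin(h)^3 + 70*sin(h)^2 + 84*sin(h) + 100)/(5*sin(h)^3 + sin(h)^2 + 8*sin(h) - 2)^3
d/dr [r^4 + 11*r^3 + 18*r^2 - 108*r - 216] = 4*r^3 + 33*r^2 + 36*r - 108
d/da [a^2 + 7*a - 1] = 2*a + 7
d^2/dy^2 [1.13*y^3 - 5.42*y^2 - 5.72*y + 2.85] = 6.78*y - 10.84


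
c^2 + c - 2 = (c - 1)*(c + 2)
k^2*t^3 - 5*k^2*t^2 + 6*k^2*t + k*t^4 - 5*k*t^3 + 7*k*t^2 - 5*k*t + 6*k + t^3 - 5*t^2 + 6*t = (k + t)*(t - 3)*(t - 2)*(k*t + 1)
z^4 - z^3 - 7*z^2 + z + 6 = (z - 3)*(z - 1)*(z + 1)*(z + 2)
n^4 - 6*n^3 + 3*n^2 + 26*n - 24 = (n - 4)*(n - 3)*(n - 1)*(n + 2)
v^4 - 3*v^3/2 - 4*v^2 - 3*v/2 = v*(v - 3)*(v + 1/2)*(v + 1)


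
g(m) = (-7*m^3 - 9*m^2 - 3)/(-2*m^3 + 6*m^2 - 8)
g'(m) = (-21*m^2 - 18*m)/(-2*m^3 + 6*m^2 - 8) + (6*m^2 - 12*m)*(-7*m^3 - 9*m^2 - 3)/(-2*m^3 + 6*m^2 - 8)^2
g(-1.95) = 0.50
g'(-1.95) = -0.74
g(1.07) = 6.11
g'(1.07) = 22.28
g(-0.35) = 0.53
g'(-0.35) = -0.88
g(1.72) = 152.98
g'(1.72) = 1254.72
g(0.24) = 0.47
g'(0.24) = 0.88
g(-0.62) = 0.92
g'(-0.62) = -2.31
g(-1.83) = 0.40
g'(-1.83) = -0.84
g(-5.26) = 1.71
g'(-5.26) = -0.21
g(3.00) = 34.12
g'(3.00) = -46.41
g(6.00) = 8.21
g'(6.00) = -1.42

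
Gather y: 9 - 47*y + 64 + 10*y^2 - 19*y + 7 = 10*y^2 - 66*y + 80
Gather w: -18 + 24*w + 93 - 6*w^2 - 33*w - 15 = -6*w^2 - 9*w + 60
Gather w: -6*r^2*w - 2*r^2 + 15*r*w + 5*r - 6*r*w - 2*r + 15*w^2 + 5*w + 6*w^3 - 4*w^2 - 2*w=-2*r^2 + 3*r + 6*w^3 + 11*w^2 + w*(-6*r^2 + 9*r + 3)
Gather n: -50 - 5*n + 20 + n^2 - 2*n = n^2 - 7*n - 30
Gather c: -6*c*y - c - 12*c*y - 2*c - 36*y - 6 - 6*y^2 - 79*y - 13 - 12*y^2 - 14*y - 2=c*(-18*y - 3) - 18*y^2 - 129*y - 21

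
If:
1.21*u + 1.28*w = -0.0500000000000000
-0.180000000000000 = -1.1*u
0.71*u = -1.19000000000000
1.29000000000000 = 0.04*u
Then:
No Solution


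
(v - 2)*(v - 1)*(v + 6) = v^3 + 3*v^2 - 16*v + 12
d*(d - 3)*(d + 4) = d^3 + d^2 - 12*d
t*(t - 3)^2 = t^3 - 6*t^2 + 9*t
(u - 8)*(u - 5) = u^2 - 13*u + 40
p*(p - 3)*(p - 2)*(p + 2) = p^4 - 3*p^3 - 4*p^2 + 12*p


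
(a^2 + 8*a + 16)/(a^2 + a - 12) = (a + 4)/(a - 3)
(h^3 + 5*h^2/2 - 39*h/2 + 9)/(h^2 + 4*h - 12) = (2*h^2 - 7*h + 3)/(2*(h - 2))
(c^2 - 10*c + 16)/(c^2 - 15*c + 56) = (c - 2)/(c - 7)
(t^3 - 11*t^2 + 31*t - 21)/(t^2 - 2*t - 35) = (t^2 - 4*t + 3)/(t + 5)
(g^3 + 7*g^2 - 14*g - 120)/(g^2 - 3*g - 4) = (g^2 + 11*g + 30)/(g + 1)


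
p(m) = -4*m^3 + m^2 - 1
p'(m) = -12*m^2 + 2*m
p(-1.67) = 20.42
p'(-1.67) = -36.81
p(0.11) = -0.99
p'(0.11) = 0.07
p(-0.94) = 3.21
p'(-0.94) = -12.48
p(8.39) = -2292.97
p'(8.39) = -827.93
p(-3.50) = 182.75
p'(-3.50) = -154.00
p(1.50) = -12.25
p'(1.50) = -24.00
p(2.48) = -55.86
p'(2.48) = -68.84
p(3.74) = -196.27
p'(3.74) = -160.37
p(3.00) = -100.00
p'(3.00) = -102.00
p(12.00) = -6769.00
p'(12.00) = -1704.00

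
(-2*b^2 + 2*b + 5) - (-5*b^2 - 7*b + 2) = 3*b^2 + 9*b + 3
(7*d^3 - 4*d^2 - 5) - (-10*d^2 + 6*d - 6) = 7*d^3 + 6*d^2 - 6*d + 1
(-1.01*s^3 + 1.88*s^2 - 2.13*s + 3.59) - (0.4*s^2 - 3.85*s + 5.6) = -1.01*s^3 + 1.48*s^2 + 1.72*s - 2.01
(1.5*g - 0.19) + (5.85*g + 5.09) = 7.35*g + 4.9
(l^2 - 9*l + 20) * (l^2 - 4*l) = l^4 - 13*l^3 + 56*l^2 - 80*l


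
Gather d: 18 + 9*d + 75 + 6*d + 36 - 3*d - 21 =12*d + 108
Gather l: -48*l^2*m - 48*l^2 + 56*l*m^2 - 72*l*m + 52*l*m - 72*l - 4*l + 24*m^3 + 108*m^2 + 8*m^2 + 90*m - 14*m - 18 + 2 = l^2*(-48*m - 48) + l*(56*m^2 - 20*m - 76) + 24*m^3 + 116*m^2 + 76*m - 16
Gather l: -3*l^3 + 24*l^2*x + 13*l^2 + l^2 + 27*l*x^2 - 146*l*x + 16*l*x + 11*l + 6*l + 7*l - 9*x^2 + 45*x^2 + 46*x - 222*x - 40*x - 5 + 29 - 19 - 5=-3*l^3 + l^2*(24*x + 14) + l*(27*x^2 - 130*x + 24) + 36*x^2 - 216*x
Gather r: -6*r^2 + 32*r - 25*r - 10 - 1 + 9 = -6*r^2 + 7*r - 2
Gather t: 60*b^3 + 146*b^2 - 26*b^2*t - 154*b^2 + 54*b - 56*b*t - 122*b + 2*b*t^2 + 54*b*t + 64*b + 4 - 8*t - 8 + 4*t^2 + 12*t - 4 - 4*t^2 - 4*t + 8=60*b^3 - 8*b^2 + 2*b*t^2 - 4*b + t*(-26*b^2 - 2*b)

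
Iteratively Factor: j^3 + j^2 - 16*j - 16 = (j + 4)*(j^2 - 3*j - 4) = (j + 1)*(j + 4)*(j - 4)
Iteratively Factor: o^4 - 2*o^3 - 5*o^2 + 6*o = (o - 3)*(o^3 + o^2 - 2*o) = o*(o - 3)*(o^2 + o - 2) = o*(o - 3)*(o - 1)*(o + 2)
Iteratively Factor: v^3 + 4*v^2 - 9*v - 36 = (v - 3)*(v^2 + 7*v + 12) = (v - 3)*(v + 4)*(v + 3)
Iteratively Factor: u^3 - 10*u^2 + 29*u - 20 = (u - 5)*(u^2 - 5*u + 4) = (u - 5)*(u - 4)*(u - 1)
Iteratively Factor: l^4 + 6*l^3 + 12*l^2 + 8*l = (l + 2)*(l^3 + 4*l^2 + 4*l) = (l + 2)^2*(l^2 + 2*l) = (l + 2)^3*(l)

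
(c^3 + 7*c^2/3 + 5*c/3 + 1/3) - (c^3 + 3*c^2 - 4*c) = -2*c^2/3 + 17*c/3 + 1/3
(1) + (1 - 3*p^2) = 2 - 3*p^2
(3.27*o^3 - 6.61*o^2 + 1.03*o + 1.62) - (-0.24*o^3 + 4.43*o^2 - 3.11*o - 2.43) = 3.51*o^3 - 11.04*o^2 + 4.14*o + 4.05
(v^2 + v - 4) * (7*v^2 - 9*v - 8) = 7*v^4 - 2*v^3 - 45*v^2 + 28*v + 32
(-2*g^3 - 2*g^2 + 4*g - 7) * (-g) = 2*g^4 + 2*g^3 - 4*g^2 + 7*g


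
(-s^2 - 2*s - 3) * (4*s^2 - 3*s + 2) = -4*s^4 - 5*s^3 - 8*s^2 + 5*s - 6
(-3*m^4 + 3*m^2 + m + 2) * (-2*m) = 6*m^5 - 6*m^3 - 2*m^2 - 4*m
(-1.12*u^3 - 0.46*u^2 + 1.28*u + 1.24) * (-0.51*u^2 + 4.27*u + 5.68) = 0.5712*u^5 - 4.5478*u^4 - 8.9786*u^3 + 2.2204*u^2 + 12.5652*u + 7.0432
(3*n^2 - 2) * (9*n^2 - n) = 27*n^4 - 3*n^3 - 18*n^2 + 2*n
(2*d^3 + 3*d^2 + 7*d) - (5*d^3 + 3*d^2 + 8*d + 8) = -3*d^3 - d - 8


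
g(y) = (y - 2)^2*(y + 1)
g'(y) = (y - 2)^2 + (y + 1)*(2*y - 4) = 3*y*(y - 2)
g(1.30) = 1.13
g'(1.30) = -2.73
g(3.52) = 10.44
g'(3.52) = 16.05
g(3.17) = 5.71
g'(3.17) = 11.13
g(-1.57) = -7.26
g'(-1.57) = 16.81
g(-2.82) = -42.28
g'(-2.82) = 40.78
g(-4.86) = -181.65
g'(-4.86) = 100.02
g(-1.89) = -13.47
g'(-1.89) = 22.06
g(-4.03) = -110.17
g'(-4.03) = 72.90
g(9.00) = 490.00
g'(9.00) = 189.00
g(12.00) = 1300.00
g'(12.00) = 360.00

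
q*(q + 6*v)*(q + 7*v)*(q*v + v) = q^4*v + 13*q^3*v^2 + q^3*v + 42*q^2*v^3 + 13*q^2*v^2 + 42*q*v^3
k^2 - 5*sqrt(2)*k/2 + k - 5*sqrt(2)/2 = (k + 1)*(k - 5*sqrt(2)/2)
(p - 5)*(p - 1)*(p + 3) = p^3 - 3*p^2 - 13*p + 15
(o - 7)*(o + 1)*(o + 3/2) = o^3 - 9*o^2/2 - 16*o - 21/2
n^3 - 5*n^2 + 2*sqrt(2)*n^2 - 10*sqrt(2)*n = n*(n - 5)*(n + 2*sqrt(2))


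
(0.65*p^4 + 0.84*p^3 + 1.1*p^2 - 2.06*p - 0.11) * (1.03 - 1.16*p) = -0.754*p^5 - 0.3049*p^4 - 0.4108*p^3 + 3.5226*p^2 - 1.9942*p - 0.1133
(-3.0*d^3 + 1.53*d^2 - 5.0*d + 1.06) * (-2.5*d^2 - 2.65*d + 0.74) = 7.5*d^5 + 4.125*d^4 + 6.2255*d^3 + 11.7322*d^2 - 6.509*d + 0.7844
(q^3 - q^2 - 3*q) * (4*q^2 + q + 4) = 4*q^5 - 3*q^4 - 9*q^3 - 7*q^2 - 12*q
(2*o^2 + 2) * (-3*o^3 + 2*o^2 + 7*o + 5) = -6*o^5 + 4*o^4 + 8*o^3 + 14*o^2 + 14*o + 10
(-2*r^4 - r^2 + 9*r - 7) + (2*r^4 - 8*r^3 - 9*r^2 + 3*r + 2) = -8*r^3 - 10*r^2 + 12*r - 5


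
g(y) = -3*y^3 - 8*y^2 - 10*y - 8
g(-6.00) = 412.00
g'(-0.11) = -8.35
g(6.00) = -1004.00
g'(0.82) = -29.17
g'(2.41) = -100.83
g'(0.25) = -14.56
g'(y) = -9*y^2 - 16*y - 10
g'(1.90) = -72.89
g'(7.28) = -603.47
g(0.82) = -23.23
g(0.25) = -11.05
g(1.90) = -76.46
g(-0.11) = -6.99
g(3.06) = -199.47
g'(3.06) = -143.23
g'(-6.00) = -238.00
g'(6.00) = -430.00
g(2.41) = -120.56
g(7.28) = -1662.27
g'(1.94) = -74.91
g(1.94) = -79.41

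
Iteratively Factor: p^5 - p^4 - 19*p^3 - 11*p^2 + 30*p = (p + 3)*(p^4 - 4*p^3 - 7*p^2 + 10*p) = (p - 1)*(p + 3)*(p^3 - 3*p^2 - 10*p) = (p - 5)*(p - 1)*(p + 3)*(p^2 + 2*p) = p*(p - 5)*(p - 1)*(p + 3)*(p + 2)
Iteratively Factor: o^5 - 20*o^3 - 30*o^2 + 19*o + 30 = (o + 3)*(o^4 - 3*o^3 - 11*o^2 + 3*o + 10) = (o + 2)*(o + 3)*(o^3 - 5*o^2 - o + 5) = (o - 5)*(o + 2)*(o + 3)*(o^2 - 1) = (o - 5)*(o - 1)*(o + 2)*(o + 3)*(o + 1)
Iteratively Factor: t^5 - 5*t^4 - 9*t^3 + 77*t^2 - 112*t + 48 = (t - 1)*(t^4 - 4*t^3 - 13*t^2 + 64*t - 48) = (t - 1)^2*(t^3 - 3*t^2 - 16*t + 48) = (t - 1)^2*(t + 4)*(t^2 - 7*t + 12) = (t - 3)*(t - 1)^2*(t + 4)*(t - 4)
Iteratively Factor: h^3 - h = (h - 1)*(h^2 + h) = h*(h - 1)*(h + 1)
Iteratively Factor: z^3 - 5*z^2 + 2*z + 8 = (z - 2)*(z^2 - 3*z - 4) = (z - 2)*(z + 1)*(z - 4)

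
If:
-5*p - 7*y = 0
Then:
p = -7*y/5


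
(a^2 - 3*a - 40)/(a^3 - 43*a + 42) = (a^2 - 3*a - 40)/(a^3 - 43*a + 42)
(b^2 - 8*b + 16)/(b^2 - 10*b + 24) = (b - 4)/(b - 6)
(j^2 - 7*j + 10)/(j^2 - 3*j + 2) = (j - 5)/(j - 1)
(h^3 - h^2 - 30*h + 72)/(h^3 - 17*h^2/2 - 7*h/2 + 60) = 2*(h^2 + 2*h - 24)/(2*h^2 - 11*h - 40)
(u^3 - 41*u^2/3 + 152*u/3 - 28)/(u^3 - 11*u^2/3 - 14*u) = (3*u^2 - 23*u + 14)/(u*(3*u + 7))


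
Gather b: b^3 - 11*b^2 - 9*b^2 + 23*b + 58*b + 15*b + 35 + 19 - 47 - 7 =b^3 - 20*b^2 + 96*b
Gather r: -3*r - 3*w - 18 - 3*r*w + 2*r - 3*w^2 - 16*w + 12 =r*(-3*w - 1) - 3*w^2 - 19*w - 6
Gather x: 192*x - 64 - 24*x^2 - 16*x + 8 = -24*x^2 + 176*x - 56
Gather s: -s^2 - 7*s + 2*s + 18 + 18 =-s^2 - 5*s + 36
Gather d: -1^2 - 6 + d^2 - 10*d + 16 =d^2 - 10*d + 9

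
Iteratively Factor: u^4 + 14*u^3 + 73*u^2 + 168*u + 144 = (u + 3)*(u^3 + 11*u^2 + 40*u + 48) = (u + 3)^2*(u^2 + 8*u + 16) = (u + 3)^2*(u + 4)*(u + 4)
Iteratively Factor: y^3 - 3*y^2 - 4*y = (y)*(y^2 - 3*y - 4) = y*(y + 1)*(y - 4)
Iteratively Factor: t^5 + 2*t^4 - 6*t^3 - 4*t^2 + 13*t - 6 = (t + 3)*(t^4 - t^3 - 3*t^2 + 5*t - 2) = (t + 2)*(t + 3)*(t^3 - 3*t^2 + 3*t - 1) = (t - 1)*(t + 2)*(t + 3)*(t^2 - 2*t + 1) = (t - 1)^2*(t + 2)*(t + 3)*(t - 1)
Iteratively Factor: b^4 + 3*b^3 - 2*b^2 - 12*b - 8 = (b + 1)*(b^3 + 2*b^2 - 4*b - 8) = (b + 1)*(b + 2)*(b^2 - 4) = (b + 1)*(b + 2)^2*(b - 2)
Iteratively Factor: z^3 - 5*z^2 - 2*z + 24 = (z - 4)*(z^2 - z - 6) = (z - 4)*(z + 2)*(z - 3)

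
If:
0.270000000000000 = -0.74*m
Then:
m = -0.36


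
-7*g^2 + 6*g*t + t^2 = (-g + t)*(7*g + t)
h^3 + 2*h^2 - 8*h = h*(h - 2)*(h + 4)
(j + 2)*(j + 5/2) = j^2 + 9*j/2 + 5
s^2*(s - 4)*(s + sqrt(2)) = s^4 - 4*s^3 + sqrt(2)*s^3 - 4*sqrt(2)*s^2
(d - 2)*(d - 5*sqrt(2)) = d^2 - 5*sqrt(2)*d - 2*d + 10*sqrt(2)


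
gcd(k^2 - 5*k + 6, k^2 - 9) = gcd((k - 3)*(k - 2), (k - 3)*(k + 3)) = k - 3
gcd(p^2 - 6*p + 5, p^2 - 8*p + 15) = p - 5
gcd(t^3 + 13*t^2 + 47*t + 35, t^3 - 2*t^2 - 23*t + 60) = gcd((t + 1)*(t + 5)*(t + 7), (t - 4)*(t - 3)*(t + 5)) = t + 5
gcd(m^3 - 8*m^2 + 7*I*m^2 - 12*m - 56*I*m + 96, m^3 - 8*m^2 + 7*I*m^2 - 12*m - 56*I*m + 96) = m^3 + m^2*(-8 + 7*I) + m*(-12 - 56*I) + 96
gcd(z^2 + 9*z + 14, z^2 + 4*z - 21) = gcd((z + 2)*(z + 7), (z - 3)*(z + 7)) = z + 7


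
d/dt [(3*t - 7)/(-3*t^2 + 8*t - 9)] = (9*t^2 - 42*t + 29)/(9*t^4 - 48*t^3 + 118*t^2 - 144*t + 81)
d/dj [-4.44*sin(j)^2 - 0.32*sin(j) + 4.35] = -(8.88*sin(j) + 0.32)*cos(j)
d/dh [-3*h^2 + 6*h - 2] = 6 - 6*h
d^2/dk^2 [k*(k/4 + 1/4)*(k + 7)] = 3*k/2 + 4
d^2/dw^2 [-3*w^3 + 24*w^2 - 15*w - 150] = 48 - 18*w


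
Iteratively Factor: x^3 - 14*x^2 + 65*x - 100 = (x - 4)*(x^2 - 10*x + 25) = (x - 5)*(x - 4)*(x - 5)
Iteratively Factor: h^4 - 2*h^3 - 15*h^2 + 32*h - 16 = (h - 4)*(h^3 + 2*h^2 - 7*h + 4) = (h - 4)*(h + 4)*(h^2 - 2*h + 1) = (h - 4)*(h - 1)*(h + 4)*(h - 1)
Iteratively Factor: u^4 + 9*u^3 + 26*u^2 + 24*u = (u + 2)*(u^3 + 7*u^2 + 12*u) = (u + 2)*(u + 3)*(u^2 + 4*u) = (u + 2)*(u + 3)*(u + 4)*(u)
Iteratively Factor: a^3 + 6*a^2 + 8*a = (a + 2)*(a^2 + 4*a) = (a + 2)*(a + 4)*(a)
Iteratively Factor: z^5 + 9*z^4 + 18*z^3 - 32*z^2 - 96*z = (z + 4)*(z^4 + 5*z^3 - 2*z^2 - 24*z) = (z + 3)*(z + 4)*(z^3 + 2*z^2 - 8*z) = (z + 3)*(z + 4)^2*(z^2 - 2*z) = (z - 2)*(z + 3)*(z + 4)^2*(z)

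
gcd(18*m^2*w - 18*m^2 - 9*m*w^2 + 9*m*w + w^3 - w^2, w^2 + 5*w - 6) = w - 1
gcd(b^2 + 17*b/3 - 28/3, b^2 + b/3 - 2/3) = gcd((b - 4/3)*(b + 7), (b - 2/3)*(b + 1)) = 1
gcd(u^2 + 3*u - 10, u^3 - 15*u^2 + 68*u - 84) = u - 2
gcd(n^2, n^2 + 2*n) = n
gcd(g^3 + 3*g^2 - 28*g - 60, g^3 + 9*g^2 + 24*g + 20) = g + 2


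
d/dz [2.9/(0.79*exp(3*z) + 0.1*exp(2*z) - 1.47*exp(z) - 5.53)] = (-6.873*exp(2*z) - 0.58*exp(z) + 4.263)*exp(z)/(0.79*exp(3*z) + 0.1*exp(2*z) - 1.47*exp(z) - 5.53)^2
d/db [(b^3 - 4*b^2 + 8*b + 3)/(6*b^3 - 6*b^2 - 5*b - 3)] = (18*b^4 - 106*b^3 + 5*b^2 + 60*b - 9)/(36*b^6 - 72*b^5 - 24*b^4 + 24*b^3 + 61*b^2 + 30*b + 9)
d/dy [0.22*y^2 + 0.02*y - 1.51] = 0.44*y + 0.02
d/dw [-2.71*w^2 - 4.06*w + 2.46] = -5.42*w - 4.06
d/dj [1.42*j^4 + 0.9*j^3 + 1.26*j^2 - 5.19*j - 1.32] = 5.68*j^3 + 2.7*j^2 + 2.52*j - 5.19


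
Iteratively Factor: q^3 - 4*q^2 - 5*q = (q - 5)*(q^2 + q) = (q - 5)*(q + 1)*(q)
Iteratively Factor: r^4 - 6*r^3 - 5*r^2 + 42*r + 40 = (r - 4)*(r^3 - 2*r^2 - 13*r - 10) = (r - 4)*(r + 1)*(r^2 - 3*r - 10) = (r - 5)*(r - 4)*(r + 1)*(r + 2)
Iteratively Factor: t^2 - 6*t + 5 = (t - 1)*(t - 5)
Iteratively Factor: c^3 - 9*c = (c)*(c^2 - 9) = c*(c + 3)*(c - 3)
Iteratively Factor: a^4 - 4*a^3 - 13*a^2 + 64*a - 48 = (a - 4)*(a^3 - 13*a + 12) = (a - 4)*(a + 4)*(a^2 - 4*a + 3) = (a - 4)*(a - 1)*(a + 4)*(a - 3)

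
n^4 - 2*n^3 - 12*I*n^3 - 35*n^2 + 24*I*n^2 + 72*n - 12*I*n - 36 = (n - 6*I)^2*(-I*n + I)*(I*n - I)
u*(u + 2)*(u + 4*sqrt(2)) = u^3 + 2*u^2 + 4*sqrt(2)*u^2 + 8*sqrt(2)*u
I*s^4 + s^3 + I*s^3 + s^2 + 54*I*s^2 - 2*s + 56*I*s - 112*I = (s + 2)*(s - 8*I)*(s + 7*I)*(I*s - I)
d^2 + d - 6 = (d - 2)*(d + 3)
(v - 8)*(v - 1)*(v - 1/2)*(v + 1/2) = v^4 - 9*v^3 + 31*v^2/4 + 9*v/4 - 2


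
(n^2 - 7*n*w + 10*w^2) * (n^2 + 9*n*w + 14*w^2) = n^4 + 2*n^3*w - 39*n^2*w^2 - 8*n*w^3 + 140*w^4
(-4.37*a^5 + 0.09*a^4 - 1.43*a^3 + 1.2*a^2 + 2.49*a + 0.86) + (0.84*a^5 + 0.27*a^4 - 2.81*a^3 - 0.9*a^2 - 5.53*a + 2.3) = -3.53*a^5 + 0.36*a^4 - 4.24*a^3 + 0.3*a^2 - 3.04*a + 3.16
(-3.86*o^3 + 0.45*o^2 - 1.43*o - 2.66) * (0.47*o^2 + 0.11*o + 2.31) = -1.8142*o^5 - 0.2131*o^4 - 9.5392*o^3 - 0.368*o^2 - 3.5959*o - 6.1446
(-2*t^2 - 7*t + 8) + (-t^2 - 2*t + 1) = -3*t^2 - 9*t + 9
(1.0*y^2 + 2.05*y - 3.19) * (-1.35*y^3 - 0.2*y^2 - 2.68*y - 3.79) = -1.35*y^5 - 2.9675*y^4 + 1.2165*y^3 - 8.646*y^2 + 0.779700000000002*y + 12.0901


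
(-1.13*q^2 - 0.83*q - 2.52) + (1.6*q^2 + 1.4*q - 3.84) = 0.47*q^2 + 0.57*q - 6.36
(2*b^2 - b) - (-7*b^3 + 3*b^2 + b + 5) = 7*b^3 - b^2 - 2*b - 5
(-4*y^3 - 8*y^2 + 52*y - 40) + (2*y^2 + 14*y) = -4*y^3 - 6*y^2 + 66*y - 40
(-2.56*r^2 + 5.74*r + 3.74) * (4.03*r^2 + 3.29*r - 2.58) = -10.3168*r^4 + 14.7098*r^3 + 40.5616*r^2 - 2.5046*r - 9.6492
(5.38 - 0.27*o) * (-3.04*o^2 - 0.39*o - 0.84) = 0.8208*o^3 - 16.2499*o^2 - 1.8714*o - 4.5192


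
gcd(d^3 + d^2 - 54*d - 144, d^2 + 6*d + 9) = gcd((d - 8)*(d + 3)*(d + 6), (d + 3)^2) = d + 3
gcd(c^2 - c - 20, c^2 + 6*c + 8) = c + 4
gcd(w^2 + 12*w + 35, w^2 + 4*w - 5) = w + 5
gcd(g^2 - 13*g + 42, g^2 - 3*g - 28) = g - 7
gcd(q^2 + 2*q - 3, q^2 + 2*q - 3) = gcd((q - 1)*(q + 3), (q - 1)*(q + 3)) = q^2 + 2*q - 3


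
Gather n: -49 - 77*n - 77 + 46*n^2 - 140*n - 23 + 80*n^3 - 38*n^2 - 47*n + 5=80*n^3 + 8*n^2 - 264*n - 144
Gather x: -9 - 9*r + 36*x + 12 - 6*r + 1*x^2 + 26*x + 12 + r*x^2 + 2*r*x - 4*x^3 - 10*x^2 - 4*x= -15*r - 4*x^3 + x^2*(r - 9) + x*(2*r + 58) + 15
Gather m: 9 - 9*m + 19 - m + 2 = 30 - 10*m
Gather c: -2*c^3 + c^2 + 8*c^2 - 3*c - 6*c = -2*c^3 + 9*c^2 - 9*c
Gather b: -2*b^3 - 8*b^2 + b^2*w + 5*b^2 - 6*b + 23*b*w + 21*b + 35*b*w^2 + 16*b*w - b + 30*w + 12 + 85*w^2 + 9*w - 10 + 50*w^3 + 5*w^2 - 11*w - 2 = -2*b^3 + b^2*(w - 3) + b*(35*w^2 + 39*w + 14) + 50*w^3 + 90*w^2 + 28*w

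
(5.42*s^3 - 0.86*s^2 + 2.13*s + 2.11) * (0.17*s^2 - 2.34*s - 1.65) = 0.9214*s^5 - 12.829*s^4 - 6.5685*s^3 - 3.2065*s^2 - 8.4519*s - 3.4815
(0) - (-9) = 9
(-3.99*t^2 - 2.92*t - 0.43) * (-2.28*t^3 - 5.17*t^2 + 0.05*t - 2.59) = 9.0972*t^5 + 27.2859*t^4 + 15.8773*t^3 + 12.4112*t^2 + 7.5413*t + 1.1137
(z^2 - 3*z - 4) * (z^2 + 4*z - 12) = z^4 + z^3 - 28*z^2 + 20*z + 48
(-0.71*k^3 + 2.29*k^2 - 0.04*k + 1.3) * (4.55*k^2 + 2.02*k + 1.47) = -3.2305*k^5 + 8.9853*k^4 + 3.4001*k^3 + 9.2005*k^2 + 2.5672*k + 1.911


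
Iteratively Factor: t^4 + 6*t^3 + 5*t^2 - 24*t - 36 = (t + 3)*(t^3 + 3*t^2 - 4*t - 12) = (t + 3)^2*(t^2 - 4) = (t + 2)*(t + 3)^2*(t - 2)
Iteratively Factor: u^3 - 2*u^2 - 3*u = (u)*(u^2 - 2*u - 3) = u*(u + 1)*(u - 3)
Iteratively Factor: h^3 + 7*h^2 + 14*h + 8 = (h + 1)*(h^2 + 6*h + 8) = (h + 1)*(h + 4)*(h + 2)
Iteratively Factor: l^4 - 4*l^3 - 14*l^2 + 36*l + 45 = (l + 3)*(l^3 - 7*l^2 + 7*l + 15) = (l - 5)*(l + 3)*(l^2 - 2*l - 3) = (l - 5)*(l + 1)*(l + 3)*(l - 3)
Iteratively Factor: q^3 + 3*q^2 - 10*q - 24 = (q + 2)*(q^2 + q - 12) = (q + 2)*(q + 4)*(q - 3)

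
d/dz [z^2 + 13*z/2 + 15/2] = 2*z + 13/2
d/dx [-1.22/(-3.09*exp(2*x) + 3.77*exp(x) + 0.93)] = (4.5994 - 7.5396*exp(x))*exp(x)/(-3.09*exp(2*x) + 3.77*exp(x) + 0.93)^2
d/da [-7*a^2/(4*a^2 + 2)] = -7*a/(2*a^2 + 1)^2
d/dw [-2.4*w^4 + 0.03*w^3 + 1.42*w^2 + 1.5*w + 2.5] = -9.6*w^3 + 0.09*w^2 + 2.84*w + 1.5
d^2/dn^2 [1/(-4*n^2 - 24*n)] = (n*(n + 6) - 4*(n + 3)^2)/(2*n^3*(n + 6)^3)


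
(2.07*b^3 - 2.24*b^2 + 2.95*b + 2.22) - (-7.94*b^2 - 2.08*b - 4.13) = 2.07*b^3 + 5.7*b^2 + 5.03*b + 6.35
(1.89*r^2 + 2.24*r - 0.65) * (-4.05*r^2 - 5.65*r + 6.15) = -7.6545*r^4 - 19.7505*r^3 + 1.6*r^2 + 17.4485*r - 3.9975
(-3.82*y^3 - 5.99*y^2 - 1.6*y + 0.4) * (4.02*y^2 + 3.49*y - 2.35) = -15.3564*y^5 - 37.4116*y^4 - 18.3601*y^3 + 10.1005*y^2 + 5.156*y - 0.94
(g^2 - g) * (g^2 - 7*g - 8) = g^4 - 8*g^3 - g^2 + 8*g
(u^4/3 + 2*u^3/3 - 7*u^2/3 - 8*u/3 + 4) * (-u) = -u^5/3 - 2*u^4/3 + 7*u^3/3 + 8*u^2/3 - 4*u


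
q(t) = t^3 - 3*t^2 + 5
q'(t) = 3*t^2 - 6*t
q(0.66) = 3.98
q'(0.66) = -2.65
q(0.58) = 4.19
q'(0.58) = -2.47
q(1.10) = 2.70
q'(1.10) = -2.97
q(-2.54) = -30.74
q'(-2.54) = 34.59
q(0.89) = 3.33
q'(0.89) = -2.96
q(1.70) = 1.24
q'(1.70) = -1.53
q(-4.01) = -107.72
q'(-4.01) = 72.30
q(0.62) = 4.09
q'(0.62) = -2.57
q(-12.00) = -2155.00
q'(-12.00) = 504.00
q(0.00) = 5.00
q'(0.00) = 0.00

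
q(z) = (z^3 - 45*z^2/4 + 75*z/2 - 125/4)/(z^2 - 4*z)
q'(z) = (4 - 2*z)*(z^3 - 45*z^2/4 + 75*z/2 - 125/4)/(z^2 - 4*z)^2 + (3*z^2 - 45*z/2 + 75/2)/(z^2 - 4*z) = (2*z^4 - 16*z^3 + 15*z^2 + 125*z - 250)/(2*z^2*(z^2 - 8*z + 16))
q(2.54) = -2.11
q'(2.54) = -0.53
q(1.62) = -1.10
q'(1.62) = -2.10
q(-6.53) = -15.04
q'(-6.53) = 0.81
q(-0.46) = -24.85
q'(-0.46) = -35.96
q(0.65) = 5.21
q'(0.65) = -17.55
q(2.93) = -2.30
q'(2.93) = -0.51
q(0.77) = 3.45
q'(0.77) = -12.24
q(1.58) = -1.01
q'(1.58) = -2.25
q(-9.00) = -17.17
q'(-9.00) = 0.90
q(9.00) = 2.76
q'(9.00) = 0.88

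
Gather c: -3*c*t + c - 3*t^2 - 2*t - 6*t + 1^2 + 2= c*(1 - 3*t) - 3*t^2 - 8*t + 3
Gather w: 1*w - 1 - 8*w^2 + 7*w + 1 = -8*w^2 + 8*w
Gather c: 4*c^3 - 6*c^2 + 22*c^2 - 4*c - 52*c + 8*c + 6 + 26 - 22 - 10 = 4*c^3 + 16*c^2 - 48*c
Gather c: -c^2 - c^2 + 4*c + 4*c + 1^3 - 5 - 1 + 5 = -2*c^2 + 8*c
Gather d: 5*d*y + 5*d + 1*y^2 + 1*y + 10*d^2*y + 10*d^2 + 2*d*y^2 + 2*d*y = d^2*(10*y + 10) + d*(2*y^2 + 7*y + 5) + y^2 + y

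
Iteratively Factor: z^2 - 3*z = (z - 3)*(z)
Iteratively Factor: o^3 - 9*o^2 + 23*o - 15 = (o - 1)*(o^2 - 8*o + 15) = (o - 5)*(o - 1)*(o - 3)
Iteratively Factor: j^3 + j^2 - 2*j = (j + 2)*(j^2 - j) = (j - 1)*(j + 2)*(j)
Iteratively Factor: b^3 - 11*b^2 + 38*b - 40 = (b - 4)*(b^2 - 7*b + 10) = (b - 5)*(b - 4)*(b - 2)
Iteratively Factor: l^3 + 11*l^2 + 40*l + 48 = (l + 4)*(l^2 + 7*l + 12) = (l + 3)*(l + 4)*(l + 4)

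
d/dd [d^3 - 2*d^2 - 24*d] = 3*d^2 - 4*d - 24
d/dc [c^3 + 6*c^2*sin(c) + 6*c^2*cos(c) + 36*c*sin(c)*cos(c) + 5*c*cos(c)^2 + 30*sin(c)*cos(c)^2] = 6*sqrt(2)*c^2*cos(c + pi/4) + 3*c^2 - 5*c*sin(2*c) + 12*sqrt(2)*c*sin(c + pi/4) + 36*c*cos(2*c) + 18*sin(2*c) + 15*cos(c)/2 + 5*cos(2*c)/2 + 45*cos(3*c)/2 + 5/2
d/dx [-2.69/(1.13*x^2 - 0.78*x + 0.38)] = (6.0794*x - 2.0982)/(1.13*x^2 - 0.78*x + 0.38)^2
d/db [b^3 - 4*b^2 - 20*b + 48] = 3*b^2 - 8*b - 20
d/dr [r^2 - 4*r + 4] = 2*r - 4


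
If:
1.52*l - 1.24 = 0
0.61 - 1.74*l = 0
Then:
No Solution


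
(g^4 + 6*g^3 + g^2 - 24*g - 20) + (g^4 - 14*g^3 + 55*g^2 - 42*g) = 2*g^4 - 8*g^3 + 56*g^2 - 66*g - 20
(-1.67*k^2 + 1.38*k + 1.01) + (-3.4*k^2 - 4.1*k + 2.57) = -5.07*k^2 - 2.72*k + 3.58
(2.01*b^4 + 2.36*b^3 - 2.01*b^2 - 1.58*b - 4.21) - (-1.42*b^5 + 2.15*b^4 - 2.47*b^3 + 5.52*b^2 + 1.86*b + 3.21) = 1.42*b^5 - 0.14*b^4 + 4.83*b^3 - 7.53*b^2 - 3.44*b - 7.42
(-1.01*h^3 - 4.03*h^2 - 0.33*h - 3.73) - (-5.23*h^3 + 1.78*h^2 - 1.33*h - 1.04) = 4.22*h^3 - 5.81*h^2 + 1.0*h - 2.69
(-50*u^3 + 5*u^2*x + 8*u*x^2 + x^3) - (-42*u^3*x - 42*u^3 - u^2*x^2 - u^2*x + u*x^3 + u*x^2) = 42*u^3*x - 8*u^3 + u^2*x^2 + 6*u^2*x - u*x^3 + 7*u*x^2 + x^3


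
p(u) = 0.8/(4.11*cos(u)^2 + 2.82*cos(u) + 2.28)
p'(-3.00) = 0.05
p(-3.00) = 0.23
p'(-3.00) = 0.05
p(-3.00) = 0.23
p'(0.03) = 0.00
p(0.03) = 0.09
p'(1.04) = 0.21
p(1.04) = 0.17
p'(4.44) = -0.14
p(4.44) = 0.44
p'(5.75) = -0.07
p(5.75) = 0.10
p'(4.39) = -0.05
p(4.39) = 0.44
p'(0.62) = 0.08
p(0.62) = 0.11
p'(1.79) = 0.23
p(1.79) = 0.43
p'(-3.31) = -0.06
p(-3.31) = 0.23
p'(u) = 0.8*(8.22*sin(u)*cos(u) + 2.82*sin(u))/(4.11*cos(u)^2 + 2.82*cos(u) + 2.28)^2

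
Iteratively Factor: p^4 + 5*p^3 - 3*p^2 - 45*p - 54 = (p + 3)*(p^3 + 2*p^2 - 9*p - 18) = (p + 2)*(p + 3)*(p^2 - 9) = (p - 3)*(p + 2)*(p + 3)*(p + 3)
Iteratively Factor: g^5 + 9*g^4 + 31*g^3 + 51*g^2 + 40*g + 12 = (g + 1)*(g^4 + 8*g^3 + 23*g^2 + 28*g + 12) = (g + 1)^2*(g^3 + 7*g^2 + 16*g + 12) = (g + 1)^2*(g + 3)*(g^2 + 4*g + 4) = (g + 1)^2*(g + 2)*(g + 3)*(g + 2)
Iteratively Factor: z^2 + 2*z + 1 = (z + 1)*(z + 1)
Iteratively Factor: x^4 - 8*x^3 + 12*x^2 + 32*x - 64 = (x + 2)*(x^3 - 10*x^2 + 32*x - 32) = (x - 4)*(x + 2)*(x^2 - 6*x + 8) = (x - 4)^2*(x + 2)*(x - 2)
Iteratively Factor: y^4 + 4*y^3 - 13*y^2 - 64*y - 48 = (y + 1)*(y^3 + 3*y^2 - 16*y - 48) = (y + 1)*(y + 4)*(y^2 - y - 12) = (y - 4)*(y + 1)*(y + 4)*(y + 3)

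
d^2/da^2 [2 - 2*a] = 0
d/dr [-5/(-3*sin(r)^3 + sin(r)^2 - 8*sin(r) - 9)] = 5*(-9*sin(r)^2 + 2*sin(r) - 8)*cos(r)/(3*sin(r)^3 - sin(r)^2 + 8*sin(r) + 9)^2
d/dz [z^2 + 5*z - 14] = 2*z + 5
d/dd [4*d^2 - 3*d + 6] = 8*d - 3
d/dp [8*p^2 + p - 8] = 16*p + 1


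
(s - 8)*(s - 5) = s^2 - 13*s + 40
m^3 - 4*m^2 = m^2*(m - 4)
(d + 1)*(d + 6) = d^2 + 7*d + 6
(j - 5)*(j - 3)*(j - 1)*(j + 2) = j^4 - 7*j^3 + 5*j^2 + 31*j - 30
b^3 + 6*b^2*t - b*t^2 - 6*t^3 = (b - t)*(b + t)*(b + 6*t)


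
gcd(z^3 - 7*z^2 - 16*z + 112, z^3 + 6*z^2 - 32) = z + 4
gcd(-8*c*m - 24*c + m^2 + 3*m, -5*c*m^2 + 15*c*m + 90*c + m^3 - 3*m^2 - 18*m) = m + 3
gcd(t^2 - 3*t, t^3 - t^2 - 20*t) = t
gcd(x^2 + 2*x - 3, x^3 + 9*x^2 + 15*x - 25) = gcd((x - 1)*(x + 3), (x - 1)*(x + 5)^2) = x - 1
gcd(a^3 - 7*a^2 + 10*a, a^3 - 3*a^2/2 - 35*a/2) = a^2 - 5*a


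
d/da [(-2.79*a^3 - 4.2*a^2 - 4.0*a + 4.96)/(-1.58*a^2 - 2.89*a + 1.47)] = (4.4082*a^4 + 16.1262*a^3 - 6.4859*a^2 + 3.3256*a + 8.4544)/(2.4964*a^4 + 9.1324*a^3 + 3.7069*a^2 - 8.4966*a + 2.1609)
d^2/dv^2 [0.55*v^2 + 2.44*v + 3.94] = 1.10000000000000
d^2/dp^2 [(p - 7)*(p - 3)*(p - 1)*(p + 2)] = 12*p^2 - 54*p + 18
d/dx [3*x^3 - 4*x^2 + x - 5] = 9*x^2 - 8*x + 1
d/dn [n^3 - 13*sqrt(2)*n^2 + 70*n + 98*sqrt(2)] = 3*n^2 - 26*sqrt(2)*n + 70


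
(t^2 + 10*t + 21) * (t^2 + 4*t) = t^4 + 14*t^3 + 61*t^2 + 84*t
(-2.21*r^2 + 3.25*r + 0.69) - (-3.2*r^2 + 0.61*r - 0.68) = 0.99*r^2 + 2.64*r + 1.37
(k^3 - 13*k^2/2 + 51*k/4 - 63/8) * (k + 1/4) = k^4 - 25*k^3/4 + 89*k^2/8 - 75*k/16 - 63/32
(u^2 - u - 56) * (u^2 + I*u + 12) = u^4 - u^3 + I*u^3 - 44*u^2 - I*u^2 - 12*u - 56*I*u - 672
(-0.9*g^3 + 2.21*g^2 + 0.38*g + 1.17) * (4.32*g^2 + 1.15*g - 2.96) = -3.888*g^5 + 8.5122*g^4 + 6.8471*g^3 - 1.0502*g^2 + 0.2207*g - 3.4632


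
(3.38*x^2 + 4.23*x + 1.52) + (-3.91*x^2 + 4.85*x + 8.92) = -0.53*x^2 + 9.08*x + 10.44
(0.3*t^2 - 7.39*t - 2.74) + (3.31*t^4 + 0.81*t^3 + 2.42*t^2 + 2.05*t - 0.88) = 3.31*t^4 + 0.81*t^3 + 2.72*t^2 - 5.34*t - 3.62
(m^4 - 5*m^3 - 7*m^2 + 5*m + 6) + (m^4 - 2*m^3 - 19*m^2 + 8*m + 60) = 2*m^4 - 7*m^3 - 26*m^2 + 13*m + 66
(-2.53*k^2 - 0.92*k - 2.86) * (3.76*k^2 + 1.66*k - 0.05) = -9.5128*k^4 - 7.659*k^3 - 12.1543*k^2 - 4.7016*k + 0.143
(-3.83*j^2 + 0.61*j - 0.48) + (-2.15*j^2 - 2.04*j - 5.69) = -5.98*j^2 - 1.43*j - 6.17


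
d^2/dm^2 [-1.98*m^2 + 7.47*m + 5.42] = -3.96000000000000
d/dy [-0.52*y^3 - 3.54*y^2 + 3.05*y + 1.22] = -1.56*y^2 - 7.08*y + 3.05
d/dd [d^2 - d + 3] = 2*d - 1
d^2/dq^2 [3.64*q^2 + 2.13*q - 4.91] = 7.28000000000000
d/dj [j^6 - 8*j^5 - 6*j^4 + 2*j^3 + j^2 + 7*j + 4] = 6*j^5 - 40*j^4 - 24*j^3 + 6*j^2 + 2*j + 7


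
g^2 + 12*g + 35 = (g + 5)*(g + 7)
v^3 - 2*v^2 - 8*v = v*(v - 4)*(v + 2)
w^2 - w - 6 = (w - 3)*(w + 2)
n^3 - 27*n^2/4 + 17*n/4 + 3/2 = (n - 6)*(n - 1)*(n + 1/4)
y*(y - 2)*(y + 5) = y^3 + 3*y^2 - 10*y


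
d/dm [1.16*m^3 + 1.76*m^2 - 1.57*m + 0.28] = 3.48*m^2 + 3.52*m - 1.57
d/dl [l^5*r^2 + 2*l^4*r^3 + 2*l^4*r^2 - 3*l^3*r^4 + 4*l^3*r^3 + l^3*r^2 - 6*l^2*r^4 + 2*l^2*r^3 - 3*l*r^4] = r^2*(5*l^4 + 8*l^3*r + 8*l^3 - 9*l^2*r^2 + 12*l^2*r + 3*l^2 - 12*l*r^2 + 4*l*r - 3*r^2)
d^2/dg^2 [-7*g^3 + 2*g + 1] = -42*g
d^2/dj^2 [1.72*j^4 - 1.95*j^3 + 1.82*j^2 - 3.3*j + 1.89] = 20.64*j^2 - 11.7*j + 3.64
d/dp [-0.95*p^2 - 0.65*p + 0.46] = -1.9*p - 0.65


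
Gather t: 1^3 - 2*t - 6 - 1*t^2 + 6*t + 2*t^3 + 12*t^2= 2*t^3 + 11*t^2 + 4*t - 5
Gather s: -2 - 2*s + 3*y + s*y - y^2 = s*(y - 2) - y^2 + 3*y - 2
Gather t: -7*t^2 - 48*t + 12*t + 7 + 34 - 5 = -7*t^2 - 36*t + 36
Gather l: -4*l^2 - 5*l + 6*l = -4*l^2 + l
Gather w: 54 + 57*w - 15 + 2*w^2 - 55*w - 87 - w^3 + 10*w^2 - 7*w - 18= -w^3 + 12*w^2 - 5*w - 66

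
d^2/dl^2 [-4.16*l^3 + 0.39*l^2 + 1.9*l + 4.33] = 0.78 - 24.96*l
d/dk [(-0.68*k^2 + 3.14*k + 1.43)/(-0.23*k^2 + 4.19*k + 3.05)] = (-2.127*k^2 - 3.4902*k + 3.5853)/(0.0529*k^4 - 1.9274*k^3 + 16.1531*k^2 + 25.559*k + 9.3025)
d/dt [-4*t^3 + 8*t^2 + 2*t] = -12*t^2 + 16*t + 2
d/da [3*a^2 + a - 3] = 6*a + 1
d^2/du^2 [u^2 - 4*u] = 2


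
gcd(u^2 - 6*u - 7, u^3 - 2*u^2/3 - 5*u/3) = u + 1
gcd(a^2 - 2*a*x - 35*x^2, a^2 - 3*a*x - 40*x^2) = a + 5*x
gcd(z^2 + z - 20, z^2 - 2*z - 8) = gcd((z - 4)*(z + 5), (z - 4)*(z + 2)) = z - 4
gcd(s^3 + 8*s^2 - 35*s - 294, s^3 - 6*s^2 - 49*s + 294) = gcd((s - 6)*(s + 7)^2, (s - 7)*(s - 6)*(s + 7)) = s^2 + s - 42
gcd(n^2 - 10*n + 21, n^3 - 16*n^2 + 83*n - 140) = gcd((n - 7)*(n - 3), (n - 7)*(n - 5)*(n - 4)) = n - 7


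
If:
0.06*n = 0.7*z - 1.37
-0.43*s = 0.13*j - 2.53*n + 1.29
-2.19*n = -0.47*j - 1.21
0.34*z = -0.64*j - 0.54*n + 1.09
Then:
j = 0.14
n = 0.58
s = 0.39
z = 2.01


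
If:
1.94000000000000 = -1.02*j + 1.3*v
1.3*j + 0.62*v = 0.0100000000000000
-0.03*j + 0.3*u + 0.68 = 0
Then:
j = -0.51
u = -2.32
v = 1.09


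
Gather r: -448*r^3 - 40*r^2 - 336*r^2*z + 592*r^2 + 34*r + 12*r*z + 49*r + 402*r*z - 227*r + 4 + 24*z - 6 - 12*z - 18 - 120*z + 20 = -448*r^3 + r^2*(552 - 336*z) + r*(414*z - 144) - 108*z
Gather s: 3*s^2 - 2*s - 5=3*s^2 - 2*s - 5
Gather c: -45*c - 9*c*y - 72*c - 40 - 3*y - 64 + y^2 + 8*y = c*(-9*y - 117) + y^2 + 5*y - 104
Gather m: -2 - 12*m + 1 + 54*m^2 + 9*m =54*m^2 - 3*m - 1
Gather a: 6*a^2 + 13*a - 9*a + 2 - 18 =6*a^2 + 4*a - 16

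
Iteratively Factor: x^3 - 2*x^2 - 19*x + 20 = (x - 5)*(x^2 + 3*x - 4) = (x - 5)*(x + 4)*(x - 1)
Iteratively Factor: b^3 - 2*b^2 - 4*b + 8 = (b - 2)*(b^2 - 4) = (b - 2)^2*(b + 2)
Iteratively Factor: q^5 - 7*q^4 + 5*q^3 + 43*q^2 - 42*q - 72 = (q - 4)*(q^4 - 3*q^3 - 7*q^2 + 15*q + 18) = (q - 4)*(q + 1)*(q^3 - 4*q^2 - 3*q + 18) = (q - 4)*(q - 3)*(q + 1)*(q^2 - q - 6) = (q - 4)*(q - 3)*(q + 1)*(q + 2)*(q - 3)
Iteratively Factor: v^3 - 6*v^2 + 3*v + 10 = (v + 1)*(v^2 - 7*v + 10) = (v - 2)*(v + 1)*(v - 5)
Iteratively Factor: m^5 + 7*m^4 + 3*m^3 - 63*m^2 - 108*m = (m + 3)*(m^4 + 4*m^3 - 9*m^2 - 36*m) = (m + 3)^2*(m^3 + m^2 - 12*m) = m*(m + 3)^2*(m^2 + m - 12) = m*(m + 3)^2*(m + 4)*(m - 3)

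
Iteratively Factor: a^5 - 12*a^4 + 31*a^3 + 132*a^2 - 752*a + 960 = (a - 5)*(a^4 - 7*a^3 - 4*a^2 + 112*a - 192) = (a - 5)*(a + 4)*(a^3 - 11*a^2 + 40*a - 48) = (a - 5)*(a - 3)*(a + 4)*(a^2 - 8*a + 16) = (a - 5)*(a - 4)*(a - 3)*(a + 4)*(a - 4)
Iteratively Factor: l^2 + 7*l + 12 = (l + 4)*(l + 3)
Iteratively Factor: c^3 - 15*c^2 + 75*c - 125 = (c - 5)*(c^2 - 10*c + 25) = (c - 5)^2*(c - 5)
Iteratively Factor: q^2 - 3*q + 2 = (q - 1)*(q - 2)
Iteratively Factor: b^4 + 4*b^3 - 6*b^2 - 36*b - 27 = (b - 3)*(b^3 + 7*b^2 + 15*b + 9) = (b - 3)*(b + 3)*(b^2 + 4*b + 3) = (b - 3)*(b + 3)^2*(b + 1)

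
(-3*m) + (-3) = -3*m - 3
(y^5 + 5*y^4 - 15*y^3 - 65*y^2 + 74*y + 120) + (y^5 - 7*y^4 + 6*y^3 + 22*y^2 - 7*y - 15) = 2*y^5 - 2*y^4 - 9*y^3 - 43*y^2 + 67*y + 105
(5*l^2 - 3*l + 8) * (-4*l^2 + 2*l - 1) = -20*l^4 + 22*l^3 - 43*l^2 + 19*l - 8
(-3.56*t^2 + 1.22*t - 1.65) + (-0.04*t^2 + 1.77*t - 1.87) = -3.6*t^2 + 2.99*t - 3.52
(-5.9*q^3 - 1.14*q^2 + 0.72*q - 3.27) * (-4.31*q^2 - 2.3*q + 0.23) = 25.429*q^5 + 18.4834*q^4 - 1.8382*q^3 + 12.1755*q^2 + 7.6866*q - 0.7521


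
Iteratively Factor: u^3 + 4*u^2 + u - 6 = (u + 2)*(u^2 + 2*u - 3) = (u + 2)*(u + 3)*(u - 1)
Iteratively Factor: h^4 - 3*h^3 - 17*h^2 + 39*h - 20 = (h - 1)*(h^3 - 2*h^2 - 19*h + 20) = (h - 1)^2*(h^2 - h - 20) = (h - 5)*(h - 1)^2*(h + 4)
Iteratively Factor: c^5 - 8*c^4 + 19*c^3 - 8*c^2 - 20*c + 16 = (c - 2)*(c^4 - 6*c^3 + 7*c^2 + 6*c - 8) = (c - 2)*(c - 1)*(c^3 - 5*c^2 + 2*c + 8) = (c - 4)*(c - 2)*(c - 1)*(c^2 - c - 2) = (c - 4)*(c - 2)*(c - 1)*(c + 1)*(c - 2)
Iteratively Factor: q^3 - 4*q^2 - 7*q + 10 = (q + 2)*(q^2 - 6*q + 5) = (q - 1)*(q + 2)*(q - 5)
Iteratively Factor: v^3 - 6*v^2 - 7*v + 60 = (v - 4)*(v^2 - 2*v - 15) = (v - 4)*(v + 3)*(v - 5)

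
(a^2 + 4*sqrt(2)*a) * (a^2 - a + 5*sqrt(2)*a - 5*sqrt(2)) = a^4 - a^3 + 9*sqrt(2)*a^3 - 9*sqrt(2)*a^2 + 40*a^2 - 40*a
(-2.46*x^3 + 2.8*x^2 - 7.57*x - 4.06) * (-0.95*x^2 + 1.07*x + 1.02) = 2.337*x^5 - 5.2922*x^4 + 7.6783*x^3 - 1.3869*x^2 - 12.0656*x - 4.1412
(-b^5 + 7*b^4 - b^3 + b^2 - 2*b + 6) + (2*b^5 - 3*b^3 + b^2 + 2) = b^5 + 7*b^4 - 4*b^3 + 2*b^2 - 2*b + 8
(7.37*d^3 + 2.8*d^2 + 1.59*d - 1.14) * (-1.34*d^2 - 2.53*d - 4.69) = -9.8758*d^5 - 22.3981*d^4 - 43.7799*d^3 - 15.6271*d^2 - 4.5729*d + 5.3466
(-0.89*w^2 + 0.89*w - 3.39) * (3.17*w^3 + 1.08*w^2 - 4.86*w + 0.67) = -2.8213*w^5 + 1.8601*w^4 - 5.4597*w^3 - 8.5829*w^2 + 17.0717*w - 2.2713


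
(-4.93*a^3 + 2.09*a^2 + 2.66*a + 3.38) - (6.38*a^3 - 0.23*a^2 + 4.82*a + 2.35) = -11.31*a^3 + 2.32*a^2 - 2.16*a + 1.03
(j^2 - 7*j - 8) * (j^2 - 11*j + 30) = j^4 - 18*j^3 + 99*j^2 - 122*j - 240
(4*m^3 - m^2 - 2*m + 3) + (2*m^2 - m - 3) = 4*m^3 + m^2 - 3*m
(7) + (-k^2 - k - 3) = -k^2 - k + 4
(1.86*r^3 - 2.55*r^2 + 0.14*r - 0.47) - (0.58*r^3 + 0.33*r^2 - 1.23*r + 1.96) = 1.28*r^3 - 2.88*r^2 + 1.37*r - 2.43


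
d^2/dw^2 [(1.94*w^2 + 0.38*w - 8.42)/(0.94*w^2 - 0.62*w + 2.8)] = (1.77635683940025e-15*w^4 + 2.9328*w^3 - 75.275952*w^2 + 23.442096*w + 69.588144)/(0.830584*w^6 - 1.643496*w^5 + 8.506248*w^4 - 10.029368*w^3 + 25.33776*w^2 - 14.5824*w + 21.952)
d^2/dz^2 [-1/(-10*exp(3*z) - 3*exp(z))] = 3*(300*exp(4*z) + 20*exp(2*z) + 3)*exp(-z)/(1000*exp(6*z) + 900*exp(4*z) + 270*exp(2*z) + 27)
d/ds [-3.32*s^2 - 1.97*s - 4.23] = -6.64*s - 1.97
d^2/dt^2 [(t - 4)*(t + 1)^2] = 6*t - 4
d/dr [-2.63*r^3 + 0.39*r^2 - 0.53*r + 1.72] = -7.89*r^2 + 0.78*r - 0.53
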